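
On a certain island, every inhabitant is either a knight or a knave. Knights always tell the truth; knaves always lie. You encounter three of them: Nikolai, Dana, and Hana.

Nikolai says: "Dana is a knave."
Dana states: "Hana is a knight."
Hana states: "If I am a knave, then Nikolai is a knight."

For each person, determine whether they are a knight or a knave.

Nikolai: knave, Dana: knight, Hana: knight

Consider Nikolai. Suppose Nikolai is a knight.
Then no assignment of the remaining roles makes every statement match its speaker's type — contradiction.
So Nikolai is a knave.
Consider Dana. Suppose Dana is a knave.
Then Nikolai's statement comes out true, contradicting Nikolai being a knave.
So Dana is a knight.
Consider Hana. Suppose Hana is a knave.
Then Dana's statement comes out false, contradicting Dana being a knight.
So Hana is a knight.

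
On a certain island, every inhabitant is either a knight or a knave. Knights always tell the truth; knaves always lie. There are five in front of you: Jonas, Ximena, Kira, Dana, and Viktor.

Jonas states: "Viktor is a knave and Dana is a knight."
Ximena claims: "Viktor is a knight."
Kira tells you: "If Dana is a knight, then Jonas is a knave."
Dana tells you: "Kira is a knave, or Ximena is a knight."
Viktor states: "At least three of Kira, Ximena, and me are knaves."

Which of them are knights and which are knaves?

Consider Jonas. Suppose Jonas is a knight.
Then no assignment of the remaining roles makes every statement match its speaker's type — contradiction.
So Jonas is a knave.
With that fixed, Kira's statement is true, so Kira is a knight.
With that fixed, Viktor's statement is false, so Viktor is a knave.
With that fixed, Ximena's statement is false, so Ximena is a knave.
With that fixed, Dana's statement is false, so Dana is a knave.

Jonas: knave, Ximena: knave, Kira: knight, Dana: knave, Viktor: knave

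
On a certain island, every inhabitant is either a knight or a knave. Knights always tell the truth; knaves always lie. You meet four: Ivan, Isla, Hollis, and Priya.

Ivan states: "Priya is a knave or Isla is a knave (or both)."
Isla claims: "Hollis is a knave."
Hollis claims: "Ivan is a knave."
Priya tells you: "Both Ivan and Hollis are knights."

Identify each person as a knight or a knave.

Ivan: knight, Isla: knight, Hollis: knave, Priya: knave

Consider Ivan. Suppose Ivan is a knave.
Then no assignment of the remaining roles makes every statement match its speaker's type — contradiction.
So Ivan is a knight.
With that fixed, Hollis's statement is false, so Hollis is a knave.
With that fixed, Priya's statement is false, so Priya is a knave.
With that fixed, Isla's statement is true, so Isla is a knight.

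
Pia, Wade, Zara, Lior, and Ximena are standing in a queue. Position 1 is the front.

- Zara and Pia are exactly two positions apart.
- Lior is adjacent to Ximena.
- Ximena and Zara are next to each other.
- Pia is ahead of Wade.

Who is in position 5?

With clues 1–2, Wade is ruled out for position 5.
With clues 1–3, Ximena and Zara are ruled out for position 5.
With clues 1–4, Pia is ruled out for position 5.
So position 5 is Lior.

Lior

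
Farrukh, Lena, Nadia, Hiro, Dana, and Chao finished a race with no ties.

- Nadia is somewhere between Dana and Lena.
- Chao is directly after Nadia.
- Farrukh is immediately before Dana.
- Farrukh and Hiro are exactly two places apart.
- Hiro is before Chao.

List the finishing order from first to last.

From clue 1: Nadia is in {2,3,4,5}.
From clues 1–2: Nadia is in {2,3,4}.
From clues 1–4: Farrukh is in {1,4}.
From clues 1–5: Farrukh → place 1, Dana → place 2, Hiro → place 3, Nadia → place 4, Chao → place 5, Lena → place 6.

Farrukh, Dana, Hiro, Nadia, Chao, Lena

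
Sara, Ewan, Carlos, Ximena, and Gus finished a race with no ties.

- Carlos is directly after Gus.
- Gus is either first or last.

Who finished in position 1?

With clue 1, Carlos is ruled out for place 1.
With clues 1–2, Ewan, Sara, and Ximena are ruled out for place 1.
So place 1 is Gus.

Gus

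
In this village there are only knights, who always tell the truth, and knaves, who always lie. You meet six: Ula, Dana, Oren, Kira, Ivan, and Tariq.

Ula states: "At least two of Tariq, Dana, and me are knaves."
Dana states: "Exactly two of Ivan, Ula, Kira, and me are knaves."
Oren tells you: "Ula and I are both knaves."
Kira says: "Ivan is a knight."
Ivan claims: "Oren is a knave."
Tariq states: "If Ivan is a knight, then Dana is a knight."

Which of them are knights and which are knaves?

Ula: knight, Dana: knave, Oren: knave, Kira: knight, Ivan: knight, Tariq: knave

Consider Ula. Suppose Ula is a knave.
Then whichever role Oren has, Oren's statement has the wrong truth value — contradiction.
So Ula is a knight.
With that fixed, Oren's statement is false, so Oren is a knave.
With that fixed, Ivan's statement is true, so Ivan is a knight.
With that fixed, Kira's statement is true, so Kira is a knight.
With that fixed, Dana's statement is false, so Dana is a knave.
With that fixed, Tariq's statement is false, so Tariq is a knave.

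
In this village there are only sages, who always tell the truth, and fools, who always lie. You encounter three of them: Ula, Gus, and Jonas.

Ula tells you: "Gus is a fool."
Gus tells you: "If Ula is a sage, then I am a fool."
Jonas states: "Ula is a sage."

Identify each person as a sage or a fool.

Consider Ula. Suppose Ula is a sage.
Then whichever role Gus has, Gus's statement has the wrong truth value — contradiction.
So Ula is a fool.
With that fixed, Gus's statement is true, so Gus is a sage.
With that fixed, Jonas's statement is false, so Jonas is a fool.

Ula: fool, Gus: sage, Jonas: fool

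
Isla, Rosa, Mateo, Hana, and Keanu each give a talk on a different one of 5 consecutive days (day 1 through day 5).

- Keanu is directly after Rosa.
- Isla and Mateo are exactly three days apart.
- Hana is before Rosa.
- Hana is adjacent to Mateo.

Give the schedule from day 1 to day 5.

From clue 1: Rosa is in {1,2,3,4}.
From clues 1–2: Rosa is in {2,3}.
From clues 1–3: Hana → day 1, Rosa → day 3, Keanu → day 4.
From clues 1–4: Mateo → day 2, Isla → day 5.

Hana, Mateo, Rosa, Keanu, Isla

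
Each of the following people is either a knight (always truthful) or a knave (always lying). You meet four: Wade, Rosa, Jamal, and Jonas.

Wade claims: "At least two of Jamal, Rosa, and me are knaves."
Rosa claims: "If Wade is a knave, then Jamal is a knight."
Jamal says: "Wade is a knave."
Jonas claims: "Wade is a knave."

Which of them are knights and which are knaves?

Consider Wade. Suppose Wade is a knight.
Then no assignment of the remaining roles makes every statement match its speaker's type — contradiction.
So Wade is a knave.
With that fixed, Jamal's statement is true, so Jamal is a knight.
With that fixed, Jonas's statement is true, so Jonas is a knight.
With that fixed, Rosa's statement is true, so Rosa is a knight.

Wade: knave, Rosa: knight, Jamal: knight, Jonas: knight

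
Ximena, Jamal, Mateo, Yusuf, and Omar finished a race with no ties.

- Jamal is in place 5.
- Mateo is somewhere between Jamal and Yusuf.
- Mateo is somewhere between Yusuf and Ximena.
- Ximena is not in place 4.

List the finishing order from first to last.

From clue 1: Jamal → place 5.
From clues 1–2: Mateo is in {2,3,4}.
From clues 1–3: Ximena is in {3,4}.
From clues 1–4: Yusuf → place 1, Mateo → place 2, Ximena → place 3, Omar → place 4.

Yusuf, Mateo, Ximena, Omar, Jamal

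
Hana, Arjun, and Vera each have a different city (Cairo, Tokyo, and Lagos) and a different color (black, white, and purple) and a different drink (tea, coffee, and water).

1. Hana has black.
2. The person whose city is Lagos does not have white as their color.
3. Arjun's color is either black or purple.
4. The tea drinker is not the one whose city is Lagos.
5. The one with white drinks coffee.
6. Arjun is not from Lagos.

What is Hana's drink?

With clues 1–5, coffee is impossible for Hana's drink.
With clues 1–6, tea is impossible for Hana's drink.
That leaves water.

water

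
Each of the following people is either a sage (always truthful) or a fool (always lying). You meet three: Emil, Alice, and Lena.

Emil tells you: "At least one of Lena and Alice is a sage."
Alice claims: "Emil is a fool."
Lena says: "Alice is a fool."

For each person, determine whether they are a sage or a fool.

Emil: sage, Alice: fool, Lena: sage

Consider Emil. Suppose Emil is a fool.
Then no assignment of the remaining roles makes every statement match its speaker's type — contradiction.
So Emil is a sage.
With that fixed, Alice's statement is false, so Alice is a fool.
With that fixed, Lena's statement is true, so Lena is a sage.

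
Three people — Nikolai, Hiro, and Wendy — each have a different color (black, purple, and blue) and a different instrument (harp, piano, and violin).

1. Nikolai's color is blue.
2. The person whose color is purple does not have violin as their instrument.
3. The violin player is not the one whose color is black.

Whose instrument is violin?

Nikolai

With clues 1–3, Hiro and Wendy are impossible for the one with instrument violin.
That leaves Nikolai.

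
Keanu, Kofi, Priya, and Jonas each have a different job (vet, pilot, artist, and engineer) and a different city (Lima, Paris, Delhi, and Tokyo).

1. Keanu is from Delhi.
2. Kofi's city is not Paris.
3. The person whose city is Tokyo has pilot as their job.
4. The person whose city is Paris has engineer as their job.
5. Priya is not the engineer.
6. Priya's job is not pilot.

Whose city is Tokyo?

Clue 1 rules out Keanu for the one with city Tokyo.
With clues 1–5, Jonas is impossible for the one with city Tokyo.
With clues 1–6, Priya is impossible for the one with city Tokyo.
That leaves Kofi.

Kofi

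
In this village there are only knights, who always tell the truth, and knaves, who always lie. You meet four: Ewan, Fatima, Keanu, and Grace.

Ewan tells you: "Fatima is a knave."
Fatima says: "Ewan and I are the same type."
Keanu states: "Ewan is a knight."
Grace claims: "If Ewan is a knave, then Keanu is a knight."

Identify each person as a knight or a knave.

Consider Ewan. Suppose Ewan is a knave.
Then whichever role Fatima has, Fatima's statement has the wrong truth value — contradiction.
So Ewan is a knight.
With that fixed, Keanu's statement is true, so Keanu is a knight.
With that fixed, Grace's statement is true, so Grace is a knight.
Consider Fatima. Suppose Fatima is a knight.
Then Ewan's statement comes out false, contradicting Ewan being a knight.
So Fatima is a knave.

Ewan: knight, Fatima: knave, Keanu: knight, Grace: knight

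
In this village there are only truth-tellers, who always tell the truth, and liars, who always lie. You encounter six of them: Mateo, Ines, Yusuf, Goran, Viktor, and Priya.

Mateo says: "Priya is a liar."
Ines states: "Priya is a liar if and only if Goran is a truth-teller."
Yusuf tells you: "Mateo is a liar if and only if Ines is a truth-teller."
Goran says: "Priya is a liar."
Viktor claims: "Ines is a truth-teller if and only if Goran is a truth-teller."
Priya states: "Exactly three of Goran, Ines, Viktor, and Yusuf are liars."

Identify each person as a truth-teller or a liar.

Consider Mateo. Suppose Mateo is a liar.
Then no assignment of the remaining roles makes every statement match its speaker's type — contradiction.
So Mateo is a truth-teller.
Consider Ines. Suppose Ines is a liar.
Then no assignment of the remaining roles makes every statement match its speaker's type — contradiction.
So Ines is a truth-teller.
With that fixed, Yusuf's statement is false, so Yusuf is a liar.
Consider Goran. Suppose Goran is a liar.
Then no assignment of the remaining roles makes every statement match its speaker's type — contradiction.
So Goran is a truth-teller.
With that fixed, Viktor's statement is true, so Viktor is a truth-teller.
With that fixed, Priya's statement is false, so Priya is a liar.

Mateo: truth-teller, Ines: truth-teller, Yusuf: liar, Goran: truth-teller, Viktor: truth-teller, Priya: liar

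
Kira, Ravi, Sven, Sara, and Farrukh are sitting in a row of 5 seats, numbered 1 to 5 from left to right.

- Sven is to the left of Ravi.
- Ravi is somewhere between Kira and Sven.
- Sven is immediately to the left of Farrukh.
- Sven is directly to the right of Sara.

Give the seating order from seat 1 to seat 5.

Sara, Sven, Farrukh, Ravi, Kira

From clue 1: Ravi is in {2,3,4,5}.
From clues 1–2: Kira is in {3,4,5}.
From clues 1–3: Kira is in {4,5}.
From clues 1–4: Sara → seat 1, Sven → seat 2, Farrukh → seat 3, Ravi → seat 4, Kira → seat 5.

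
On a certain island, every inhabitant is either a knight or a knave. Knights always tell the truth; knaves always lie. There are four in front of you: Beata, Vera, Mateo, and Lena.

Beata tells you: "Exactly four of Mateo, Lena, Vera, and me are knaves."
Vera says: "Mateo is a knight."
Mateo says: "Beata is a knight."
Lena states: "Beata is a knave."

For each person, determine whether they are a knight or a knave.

Beata: knave, Vera: knave, Mateo: knave, Lena: knight

Consider Beata. Suppose Beata is a knight.
Then Beata's own statement would have to be true, but it can't be — contradiction.
So Beata is a knave.
With that fixed, Mateo's statement is false, so Mateo is a knave.
With that fixed, Lena's statement is true, so Lena is a knight.
With that fixed, Vera's statement is false, so Vera is a knave.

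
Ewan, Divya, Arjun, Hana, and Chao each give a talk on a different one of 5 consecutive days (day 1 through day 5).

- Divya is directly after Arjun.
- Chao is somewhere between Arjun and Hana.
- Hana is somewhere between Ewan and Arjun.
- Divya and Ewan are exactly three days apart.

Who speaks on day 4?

With clues 1–3, Chao, Divya, and Ewan are ruled out for day 4.
With clues 1–4, Arjun is ruled out for day 4.
So day 4 is Hana.

Hana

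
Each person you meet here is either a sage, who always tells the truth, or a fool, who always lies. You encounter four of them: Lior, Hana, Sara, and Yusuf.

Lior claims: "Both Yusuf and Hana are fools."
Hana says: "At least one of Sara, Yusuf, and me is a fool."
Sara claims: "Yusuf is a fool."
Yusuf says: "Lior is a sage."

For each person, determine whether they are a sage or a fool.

Consider Lior. Suppose Lior is a sage.
Then no assignment of the remaining roles makes every statement match its speaker's type — contradiction.
So Lior is a fool.
With that fixed, Yusuf's statement is false, so Yusuf is a fool.
With that fixed, Hana's statement is true, so Hana is a sage.
With that fixed, Sara's statement is true, so Sara is a sage.

Lior: fool, Hana: sage, Sara: sage, Yusuf: fool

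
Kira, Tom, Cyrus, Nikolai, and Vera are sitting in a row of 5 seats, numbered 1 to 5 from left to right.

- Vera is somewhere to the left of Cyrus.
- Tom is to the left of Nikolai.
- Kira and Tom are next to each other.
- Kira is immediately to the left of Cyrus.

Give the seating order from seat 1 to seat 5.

From clue 1: Cyrus is in {2,3,4,5}.
From clues 1–2: Tom is in {1,2,3,4}.
From clues 1–3: Cyrus is in {2,4,5}.
From clues 1–4: Vera → seat 1, Tom → seat 2, Kira → seat 3, Cyrus → seat 4, Nikolai → seat 5.

Vera, Tom, Kira, Cyrus, Nikolai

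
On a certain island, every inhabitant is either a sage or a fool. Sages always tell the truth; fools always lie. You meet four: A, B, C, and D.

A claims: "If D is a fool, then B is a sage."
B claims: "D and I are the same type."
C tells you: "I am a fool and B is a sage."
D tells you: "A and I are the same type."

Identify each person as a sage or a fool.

Consider A. Suppose A is a fool.
Then whichever role D has, D's statement has the wrong truth value — contradiction.
So A is a sage.
Consider B. Suppose B is a sage.
Then whichever role C has, C's statement has the wrong truth value — contradiction.
So B is a fool.
With that fixed, C's statement is false, so C is a fool.
Consider D. Suppose D is a fool.
Then A's statement comes out false, contradicting A being a sage.
So D is a sage.

A: sage, B: fool, C: fool, D: sage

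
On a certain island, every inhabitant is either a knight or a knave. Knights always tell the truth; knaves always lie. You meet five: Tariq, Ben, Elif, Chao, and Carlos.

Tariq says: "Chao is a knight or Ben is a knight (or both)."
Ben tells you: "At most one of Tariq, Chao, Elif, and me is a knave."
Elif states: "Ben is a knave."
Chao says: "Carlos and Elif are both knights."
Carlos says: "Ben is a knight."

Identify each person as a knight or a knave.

Tariq: knave, Ben: knave, Elif: knight, Chao: knave, Carlos: knave

Consider Tariq. Suppose Tariq is a knight.
Then no assignment of the remaining roles makes every statement match its speaker's type — contradiction.
So Tariq is a knave.
Consider Ben. Suppose Ben is a knight.
Then Tariq's statement comes out true, contradicting Tariq being a knave.
So Ben is a knave.
With that fixed, Elif's statement is true, so Elif is a knight.
With that fixed, Carlos's statement is false, so Carlos is a knave.
With that fixed, Chao's statement is false, so Chao is a knave.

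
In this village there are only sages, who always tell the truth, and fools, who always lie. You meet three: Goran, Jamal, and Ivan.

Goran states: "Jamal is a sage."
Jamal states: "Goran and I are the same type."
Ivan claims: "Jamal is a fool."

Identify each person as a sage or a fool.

Consider Goran. Suppose Goran is a fool.
Then whichever role Jamal has, Jamal's statement has the wrong truth value — contradiction.
So Goran is a sage.
Consider Jamal. Suppose Jamal is a fool.
Then Goran's statement comes out false, contradicting Goran being a sage.
So Jamal is a sage.
With that fixed, Ivan's statement is false, so Ivan is a fool.

Goran: sage, Jamal: sage, Ivan: fool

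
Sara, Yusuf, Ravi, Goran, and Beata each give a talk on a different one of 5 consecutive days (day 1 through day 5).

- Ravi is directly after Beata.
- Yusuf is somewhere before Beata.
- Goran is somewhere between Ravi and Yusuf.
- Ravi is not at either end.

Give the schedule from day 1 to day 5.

From clue 1: Ravi is in {2,3,4,5}.
From clues 1–2: Yusuf is in {1,2,3}.
From clues 1–3: Yusuf is in {1,2}.
From clues 1–4: Yusuf → day 1, Goran → day 2, Beata → day 3, Ravi → day 4, Sara → day 5.

Yusuf, Goran, Beata, Ravi, Sara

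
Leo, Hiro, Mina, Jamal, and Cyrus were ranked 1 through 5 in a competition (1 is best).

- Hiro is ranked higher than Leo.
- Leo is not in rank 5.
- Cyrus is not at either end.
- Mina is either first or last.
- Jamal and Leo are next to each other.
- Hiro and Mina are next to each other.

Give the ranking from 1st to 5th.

From clue 1: Leo is in {2,3,4,5}.
From clues 1–2: Leo is in {2,3,4}.
From clues 1–4: Mina is in {1,5}.
From clues 1–6: Mina → rank 1, Hiro → rank 2, Cyrus → rank 3, Leo → rank 4, Jamal → rank 5.

Mina, Hiro, Cyrus, Leo, Jamal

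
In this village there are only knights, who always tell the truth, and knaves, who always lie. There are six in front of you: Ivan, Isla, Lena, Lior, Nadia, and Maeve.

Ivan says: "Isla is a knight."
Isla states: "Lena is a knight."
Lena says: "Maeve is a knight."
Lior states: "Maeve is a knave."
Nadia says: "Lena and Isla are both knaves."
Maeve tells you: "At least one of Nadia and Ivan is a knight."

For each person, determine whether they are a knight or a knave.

Consider Ivan. Suppose Ivan is a knave.
Then no assignment of the remaining roles makes every statement match its speaker's type — contradiction.
So Ivan is a knight.
With that fixed, Maeve's statement is true, so Maeve is a knight.
With that fixed, Lena's statement is true, so Lena is a knight.
With that fixed, Lior's statement is false, so Lior is a knave.
With that fixed, Nadia's statement is false, so Nadia is a knave.
With that fixed, Isla's statement is true, so Isla is a knight.

Ivan: knight, Isla: knight, Lena: knight, Lior: knave, Nadia: knave, Maeve: knight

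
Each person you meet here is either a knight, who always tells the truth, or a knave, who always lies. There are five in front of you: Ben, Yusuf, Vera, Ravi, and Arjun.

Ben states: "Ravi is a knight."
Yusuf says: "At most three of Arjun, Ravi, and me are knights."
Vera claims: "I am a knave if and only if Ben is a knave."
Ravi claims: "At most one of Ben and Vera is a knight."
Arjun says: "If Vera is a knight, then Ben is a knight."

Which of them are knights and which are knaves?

Ben: knight, Yusuf: knight, Vera: knave, Ravi: knight, Arjun: knight

Regardless of anyone's role, Yusuf's statement is true, so Yusuf is a knight.
Consider Ben. Suppose Ben is a knave.
Then whichever role Vera has, Vera's statement has the wrong truth value — contradiction.
So Ben is a knight.
With that fixed, Arjun's statement is true, so Arjun is a knight.
Consider Vera. Suppose Vera is a knight.
Then no assignment of the remaining roles makes every statement match its speaker's type — contradiction.
So Vera is a knave.
With that fixed, Ravi's statement is true, so Ravi is a knight.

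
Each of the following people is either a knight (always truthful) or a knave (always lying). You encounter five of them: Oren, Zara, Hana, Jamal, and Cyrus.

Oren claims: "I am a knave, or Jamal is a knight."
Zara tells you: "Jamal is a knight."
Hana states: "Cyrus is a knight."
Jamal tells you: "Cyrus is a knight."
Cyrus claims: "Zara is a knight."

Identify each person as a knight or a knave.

Oren: knight, Zara: knight, Hana: knight, Jamal: knight, Cyrus: knight

Consider Oren. Suppose Oren is a knave.
Then Oren's own statement would have to be false, but it can't be — contradiction.
So Oren is a knight.
Consider Zara. Suppose Zara is a knave.
Then no assignment of the remaining roles makes every statement match its speaker's type — contradiction.
So Zara is a knight.
With that fixed, Cyrus's statement is true, so Cyrus is a knight.
With that fixed, Hana's statement is true, so Hana is a knight.
With that fixed, Jamal's statement is true, so Jamal is a knight.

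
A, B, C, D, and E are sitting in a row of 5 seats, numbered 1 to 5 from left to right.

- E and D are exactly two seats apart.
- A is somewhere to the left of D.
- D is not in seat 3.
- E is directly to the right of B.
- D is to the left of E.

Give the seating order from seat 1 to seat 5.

From clues 1–2: A is in {1,2,3,4}.
From clues 1–3: D is in {2,4,5}.
From clues 1–4: A is in {1,3,4}.
From clues 1–5: A → seat 1, D → seat 2, B → seat 3, E → seat 4, C → seat 5.

A, D, B, E, C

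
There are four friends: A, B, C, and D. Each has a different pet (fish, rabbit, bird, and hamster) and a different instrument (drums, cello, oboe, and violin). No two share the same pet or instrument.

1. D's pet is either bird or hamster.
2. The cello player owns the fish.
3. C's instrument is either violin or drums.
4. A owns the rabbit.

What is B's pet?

With clues 1–4, bird, hamster, and rabbit are impossible for B's pet.
That leaves fish.

fish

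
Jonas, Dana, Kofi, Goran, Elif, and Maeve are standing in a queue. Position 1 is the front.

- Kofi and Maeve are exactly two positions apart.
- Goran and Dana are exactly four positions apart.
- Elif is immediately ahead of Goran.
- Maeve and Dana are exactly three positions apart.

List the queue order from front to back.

Elif, Goran, Maeve, Jonas, Kofi, Dana

From clues 1–2: Dana is in {1,2,5,6}.
From clues 1–3: Jonas → position 4.
From clues 1–4: Elif → position 1, Goran → position 2, Maeve → position 3, Kofi → position 5, Dana → position 6.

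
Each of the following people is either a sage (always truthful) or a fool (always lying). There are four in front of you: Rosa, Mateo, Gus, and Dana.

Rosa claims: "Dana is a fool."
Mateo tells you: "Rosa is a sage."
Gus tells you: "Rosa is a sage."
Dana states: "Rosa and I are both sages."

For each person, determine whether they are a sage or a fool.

Consider Rosa. Suppose Rosa is a fool.
Then no assignment of the remaining roles makes every statement match its speaker's type — contradiction.
So Rosa is a sage.
With that fixed, Mateo's statement is true, so Mateo is a sage.
With that fixed, Gus's statement is true, so Gus is a sage.
Consider Dana. Suppose Dana is a sage.
Then Rosa's statement comes out false, contradicting Rosa being a sage.
So Dana is a fool.

Rosa: sage, Mateo: sage, Gus: sage, Dana: fool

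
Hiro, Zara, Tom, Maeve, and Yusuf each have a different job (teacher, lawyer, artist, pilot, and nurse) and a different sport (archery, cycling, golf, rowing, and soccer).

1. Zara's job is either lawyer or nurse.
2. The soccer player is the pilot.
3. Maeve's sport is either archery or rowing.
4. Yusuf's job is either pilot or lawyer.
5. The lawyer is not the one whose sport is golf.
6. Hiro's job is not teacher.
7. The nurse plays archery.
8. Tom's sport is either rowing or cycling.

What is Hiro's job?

With clues 1–6, teacher is impossible for Hiro's job.
With clues 1–8, lawyer, nurse, and pilot are impossible for Hiro's job.
That leaves artist.

artist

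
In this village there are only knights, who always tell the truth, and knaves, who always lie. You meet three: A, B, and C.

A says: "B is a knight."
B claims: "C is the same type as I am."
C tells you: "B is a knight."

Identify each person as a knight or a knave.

Consider A. Suppose A is a knave.
Then no assignment of the remaining roles makes every statement match its speaker's type — contradiction.
So A is a knight.
Consider B. Suppose B is a knave.
Then A's statement comes out false, contradicting A being a knight.
So B is a knight.
With that fixed, C's statement is true, so C is a knight.

A: knight, B: knight, C: knight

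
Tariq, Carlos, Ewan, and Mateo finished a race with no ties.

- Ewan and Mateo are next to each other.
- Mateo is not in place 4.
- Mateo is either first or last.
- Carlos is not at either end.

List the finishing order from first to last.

Mateo, Ewan, Carlos, Tariq

From clues 1–2: Mateo is in {1,2,3}.
From clues 1–3: Mateo → place 1, Ewan → place 2.
From clues 1–4: Carlos → place 3, Tariq → place 4.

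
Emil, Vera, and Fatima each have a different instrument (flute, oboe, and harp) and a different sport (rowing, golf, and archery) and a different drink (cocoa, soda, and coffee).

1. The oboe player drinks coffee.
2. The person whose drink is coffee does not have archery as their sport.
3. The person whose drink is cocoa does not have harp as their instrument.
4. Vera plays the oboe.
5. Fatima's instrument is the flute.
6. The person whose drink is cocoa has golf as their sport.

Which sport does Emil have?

archery

With clues 1–6, golf and rowing are impossible for Emil's sport.
That leaves archery.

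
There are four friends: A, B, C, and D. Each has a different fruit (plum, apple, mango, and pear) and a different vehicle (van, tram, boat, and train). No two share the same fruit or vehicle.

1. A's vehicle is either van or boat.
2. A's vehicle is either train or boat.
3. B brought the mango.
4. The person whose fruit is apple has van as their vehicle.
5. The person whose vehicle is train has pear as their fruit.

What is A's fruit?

With clues 1–3, mango is impossible for A's fruit.
With clues 1–4, apple is impossible for A's fruit.
With clues 1–5, pear is impossible for A's fruit.
That leaves plum.

plum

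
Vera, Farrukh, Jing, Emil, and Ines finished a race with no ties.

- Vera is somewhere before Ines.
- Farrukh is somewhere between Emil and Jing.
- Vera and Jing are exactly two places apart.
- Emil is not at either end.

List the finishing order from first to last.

Jing, Farrukh, Vera, Emil, Ines

From clue 1: Vera is in {1,2,3,4}.
From clues 1–2: Farrukh is in {2,3,4}.
From clues 1–3: Vera is in {1,2,3}.
From clues 1–4: Jing → place 1, Farrukh → place 2, Vera → place 3, Emil → place 4, Ines → place 5.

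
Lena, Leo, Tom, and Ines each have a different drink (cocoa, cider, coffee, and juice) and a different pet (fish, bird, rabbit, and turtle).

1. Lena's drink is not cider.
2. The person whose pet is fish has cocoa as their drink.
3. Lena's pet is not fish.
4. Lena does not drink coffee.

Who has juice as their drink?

With clues 1–4, Ines, Leo, and Tom are impossible for the one with drink juice.
That leaves Lena.

Lena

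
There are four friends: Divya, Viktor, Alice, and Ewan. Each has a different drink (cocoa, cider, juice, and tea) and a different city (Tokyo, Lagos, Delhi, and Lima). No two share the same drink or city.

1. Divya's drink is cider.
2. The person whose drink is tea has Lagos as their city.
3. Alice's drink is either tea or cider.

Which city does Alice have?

With clues 1–3, Delhi, Lima, and Tokyo are impossible for Alice's city.
That leaves Lagos.

Lagos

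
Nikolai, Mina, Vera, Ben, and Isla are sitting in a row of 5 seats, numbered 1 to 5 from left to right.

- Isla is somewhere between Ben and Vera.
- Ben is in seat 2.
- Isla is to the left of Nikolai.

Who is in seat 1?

Mina

With clue 1, Isla is ruled out for seat 1.
With clues 1–2, Ben and Vera are ruled out for seat 1.
With clues 1–3, Nikolai is ruled out for seat 1.
So seat 1 is Mina.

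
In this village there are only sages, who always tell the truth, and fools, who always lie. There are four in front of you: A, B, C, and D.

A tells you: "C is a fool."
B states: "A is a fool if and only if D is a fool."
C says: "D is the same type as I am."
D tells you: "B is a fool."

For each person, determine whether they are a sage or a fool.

A: fool, B: fool, C: sage, D: sage

Consider A. Suppose A is a sage.
Then no assignment of the remaining roles makes every statement match its speaker's type — contradiction.
So A is a fool.
Consider B. Suppose B is a sage.
Then no assignment of the remaining roles makes every statement match its speaker's type — contradiction.
So B is a fool.
With that fixed, D's statement is true, so D is a sage.
Consider C. Suppose C is a fool.
Then A's statement comes out true, contradicting A being a fool.
So C is a sage.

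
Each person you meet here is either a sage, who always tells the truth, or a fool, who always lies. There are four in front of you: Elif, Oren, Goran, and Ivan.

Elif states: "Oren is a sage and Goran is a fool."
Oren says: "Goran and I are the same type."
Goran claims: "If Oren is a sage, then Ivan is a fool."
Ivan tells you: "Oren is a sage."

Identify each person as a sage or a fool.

Consider Elif. Suppose Elif is a sage.
Then no assignment of the remaining roles makes every statement match its speaker's type — contradiction.
So Elif is a fool.
Consider Oren. Suppose Oren is a sage.
Then no assignment of the remaining roles makes every statement match its speaker's type — contradiction.
So Oren is a fool.
With that fixed, Goran's statement is true, so Goran is a sage.
With that fixed, Ivan's statement is false, so Ivan is a fool.

Elif: fool, Oren: fool, Goran: sage, Ivan: fool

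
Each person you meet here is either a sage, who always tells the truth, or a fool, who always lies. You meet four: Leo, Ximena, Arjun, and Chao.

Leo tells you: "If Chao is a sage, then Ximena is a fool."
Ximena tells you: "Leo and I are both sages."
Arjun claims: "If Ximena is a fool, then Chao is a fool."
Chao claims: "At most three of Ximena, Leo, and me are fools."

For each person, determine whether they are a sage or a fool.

Regardless of anyone's role, Chao's statement is true, so Chao is a sage.
Consider Leo. Suppose Leo is a fool.
Then no assignment of the remaining roles makes every statement match its speaker's type — contradiction.
So Leo is a sage.
Consider Ximena. Suppose Ximena is a sage.
Then Leo's statement comes out false, contradicting Leo being a sage.
So Ximena is a fool.
With that fixed, Arjun's statement is false, so Arjun is a fool.

Leo: sage, Ximena: fool, Arjun: fool, Chao: sage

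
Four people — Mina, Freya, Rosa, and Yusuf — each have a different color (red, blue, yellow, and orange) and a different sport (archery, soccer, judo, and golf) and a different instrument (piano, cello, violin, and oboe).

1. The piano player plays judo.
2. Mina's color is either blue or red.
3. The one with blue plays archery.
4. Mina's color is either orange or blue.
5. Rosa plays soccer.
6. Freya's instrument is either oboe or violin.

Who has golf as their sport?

Freya

With clues 1–4, Mina is impossible for the one with sport golf.
With clues 1–5, Rosa is impossible for the one with sport golf.
With clues 1–6, Yusuf is impossible for the one with sport golf.
That leaves Freya.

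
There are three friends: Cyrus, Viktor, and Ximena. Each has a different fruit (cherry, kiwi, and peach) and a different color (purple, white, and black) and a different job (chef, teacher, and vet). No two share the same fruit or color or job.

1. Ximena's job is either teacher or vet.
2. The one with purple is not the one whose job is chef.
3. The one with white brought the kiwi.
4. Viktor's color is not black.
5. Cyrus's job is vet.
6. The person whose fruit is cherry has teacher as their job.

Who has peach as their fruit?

Cyrus

With clues 1–5, Viktor is impossible for the one with fruit peach.
With clues 1–6, Ximena is impossible for the one with fruit peach.
That leaves Cyrus.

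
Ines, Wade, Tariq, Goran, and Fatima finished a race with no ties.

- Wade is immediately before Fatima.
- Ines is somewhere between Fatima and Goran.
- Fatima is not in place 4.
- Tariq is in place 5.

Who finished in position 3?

Ines

With clues 1–2, Goran is ruled out for place 3.
With clues 1–3, Wade is ruled out for place 3.
With clues 1–4, Fatima and Tariq are ruled out for place 3.
So place 3 is Ines.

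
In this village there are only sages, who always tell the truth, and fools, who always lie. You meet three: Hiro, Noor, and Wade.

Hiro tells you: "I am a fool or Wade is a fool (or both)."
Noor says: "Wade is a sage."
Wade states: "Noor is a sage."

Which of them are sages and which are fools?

Consider Hiro. Suppose Hiro is a fool.
Then Hiro's own statement would have to be false, but it can't be — contradiction.
So Hiro is a sage.
Consider Noor. Suppose Noor is a sage.
Then no assignment of the remaining roles makes every statement match its speaker's type — contradiction.
So Noor is a fool.
With that fixed, Wade's statement is false, so Wade is a fool.

Hiro: sage, Noor: fool, Wade: fool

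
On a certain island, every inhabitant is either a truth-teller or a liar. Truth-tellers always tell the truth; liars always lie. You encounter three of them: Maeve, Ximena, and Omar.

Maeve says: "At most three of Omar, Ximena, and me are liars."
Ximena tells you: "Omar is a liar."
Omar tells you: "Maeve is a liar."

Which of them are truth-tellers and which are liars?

Maeve: truth-teller, Ximena: truth-teller, Omar: liar

Regardless of anyone's role, Maeve's statement is true, so Maeve is a truth-teller.
With that fixed, Omar's statement is false, so Omar is a liar.
With that fixed, Ximena's statement is true, so Ximena is a truth-teller.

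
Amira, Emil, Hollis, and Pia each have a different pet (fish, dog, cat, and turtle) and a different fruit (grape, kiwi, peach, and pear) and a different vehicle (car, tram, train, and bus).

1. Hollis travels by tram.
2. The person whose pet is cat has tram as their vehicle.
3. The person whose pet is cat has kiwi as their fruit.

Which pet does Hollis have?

With clues 1–2, dog, fish, and turtle are impossible for Hollis's pet.
That leaves cat.

cat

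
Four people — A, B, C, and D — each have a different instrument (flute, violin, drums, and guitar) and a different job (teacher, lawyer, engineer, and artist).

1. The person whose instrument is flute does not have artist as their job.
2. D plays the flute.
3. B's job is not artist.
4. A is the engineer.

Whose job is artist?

With clues 1–2, D is impossible for the one with job artist.
With clues 1–3, B is impossible for the one with job artist.
With clues 1–4, A is impossible for the one with job artist.
That leaves C.

C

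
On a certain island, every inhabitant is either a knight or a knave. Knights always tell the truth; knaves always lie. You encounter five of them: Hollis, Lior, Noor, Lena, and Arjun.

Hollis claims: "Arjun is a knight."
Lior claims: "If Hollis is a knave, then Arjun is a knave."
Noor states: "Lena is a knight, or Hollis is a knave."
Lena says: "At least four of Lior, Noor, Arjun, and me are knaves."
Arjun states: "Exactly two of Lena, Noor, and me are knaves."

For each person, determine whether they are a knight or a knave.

Consider Hollis. Suppose Hollis is a knave.
Then no assignment of the remaining roles makes every statement match its speaker's type — contradiction.
So Hollis is a knight.
With that fixed, Lior's statement is true, so Lior is a knight.
With that fixed, Lena's statement is false, so Lena is a knave.
With that fixed, Noor's statement is false, so Noor is a knave.
Consider Arjun. Suppose Arjun is a knave.
Then Hollis's statement comes out false, contradicting Hollis being a knight.
So Arjun is a knight.

Hollis: knight, Lior: knight, Noor: knave, Lena: knave, Arjun: knight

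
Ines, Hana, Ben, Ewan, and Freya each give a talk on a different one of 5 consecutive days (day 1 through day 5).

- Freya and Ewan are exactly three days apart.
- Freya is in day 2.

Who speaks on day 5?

With clues 1–2, Ben, Freya, Hana, and Ines are ruled out for day 5.
So day 5 is Ewan.

Ewan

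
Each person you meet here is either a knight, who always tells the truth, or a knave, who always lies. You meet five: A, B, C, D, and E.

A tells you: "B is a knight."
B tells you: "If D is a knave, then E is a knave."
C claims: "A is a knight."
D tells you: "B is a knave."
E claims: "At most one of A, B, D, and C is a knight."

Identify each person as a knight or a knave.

Consider A. Suppose A is a knave.
Then no assignment of the remaining roles makes every statement match its speaker's type — contradiction.
So A is a knight.
With that fixed, C's statement is true, so C is a knight.
With that fixed, E's statement is false, so E is a knave.
With that fixed, B's statement is true, so B is a knight.
With that fixed, D's statement is false, so D is a knave.

A: knight, B: knight, C: knight, D: knave, E: knave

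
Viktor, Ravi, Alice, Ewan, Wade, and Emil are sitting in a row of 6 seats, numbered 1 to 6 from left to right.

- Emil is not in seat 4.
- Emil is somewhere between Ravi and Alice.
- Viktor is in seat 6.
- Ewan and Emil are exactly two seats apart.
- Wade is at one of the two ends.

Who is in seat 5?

With clues 1–3, Emil and Viktor are ruled out for seat 5.
With clues 1–5, Alice, Ravi, and Wade are ruled out for seat 5.
So seat 5 is Ewan.

Ewan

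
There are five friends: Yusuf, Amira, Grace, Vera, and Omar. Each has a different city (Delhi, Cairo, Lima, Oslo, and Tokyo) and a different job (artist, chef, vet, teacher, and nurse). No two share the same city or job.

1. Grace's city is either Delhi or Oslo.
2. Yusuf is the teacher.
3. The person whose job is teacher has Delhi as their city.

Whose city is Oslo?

With clues 1–3, Amira, Omar, Vera, and Yusuf are impossible for the one with city Oslo.
That leaves Grace.

Grace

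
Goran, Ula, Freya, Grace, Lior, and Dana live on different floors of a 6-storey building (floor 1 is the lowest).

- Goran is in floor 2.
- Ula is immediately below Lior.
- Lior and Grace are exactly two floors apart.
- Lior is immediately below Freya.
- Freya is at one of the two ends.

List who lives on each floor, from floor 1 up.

Dana, Goran, Grace, Ula, Lior, Freya

From clue 1: Goran → floor 2.
From clues 1–2: Ula is in {3,4,5}.
From clues 1–4: Dana → floor 1.
From clues 1–5: Grace → floor 3, Ula → floor 4, Lior → floor 5, Freya → floor 6.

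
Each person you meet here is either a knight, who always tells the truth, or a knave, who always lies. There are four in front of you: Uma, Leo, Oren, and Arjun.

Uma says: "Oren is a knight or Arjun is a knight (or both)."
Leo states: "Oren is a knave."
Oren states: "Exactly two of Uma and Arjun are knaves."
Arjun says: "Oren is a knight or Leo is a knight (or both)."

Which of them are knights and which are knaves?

Consider Uma. Suppose Uma is a knave.
Then no assignment of the remaining roles makes every statement match its speaker's type — contradiction.
So Uma is a knight.
With that fixed, Oren's statement is false, so Oren is a knave.
With that fixed, Leo's statement is true, so Leo is a knight.
With that fixed, Arjun's statement is true, so Arjun is a knight.

Uma: knight, Leo: knight, Oren: knave, Arjun: knight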